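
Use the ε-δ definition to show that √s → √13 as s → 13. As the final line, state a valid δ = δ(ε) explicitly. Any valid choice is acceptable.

Let ε > 0 be given. We want δ > 0 such that 0 < |s − 13| < δ implies |√s − √13| < ε.
Rationalise: √s − √13 = (s − 13)/(√s + √13), so |√s − √13| = |s − 13|/(√s + √13).
Restrict δ ≤ 13 so that |s − 13| < 13 forces s > 0, and then √s + √13 > √13.
Hence |√s − √13| < |s − 13|/√13, which is < ε once |s − 13| < √13·ε.
Take δ = min(13, √13·ε). If 0 < |s − 13| < δ then s > 0 and |√s − √13| < |s − 13|/√13 < ε.

δ = min(13, √13·ε)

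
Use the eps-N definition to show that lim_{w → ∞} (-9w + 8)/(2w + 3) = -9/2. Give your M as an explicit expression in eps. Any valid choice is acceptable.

M = (43/4)/eps

Fix eps > 0. We seek M > 0 such that w > M implies |(-9w + 8)/(2w + 3) + 9/2| < eps.
(-9w + 8)/(2w + 3) + 9/2 = (2(-9w + 8) − (-9)(2w + 3)) / (2(2w + 3)) = 43/(2(2w + 3)).
For w > 0 we have 2w + 3 > 2w, so |(-9w + 8)/(2w + 3) + 9/2| = 43/(2(2w + 3)) < 43/(2·2w) = (43/4)/w.
Thus |(-9w + 8)/(2w + 3) + 9/2| < eps whenever w > (43/4)/eps.
Take M = (43/4)/eps. If w > M then |(-9w + 8)/(2w + 3) + 9/2| < (43/4)/w < eps.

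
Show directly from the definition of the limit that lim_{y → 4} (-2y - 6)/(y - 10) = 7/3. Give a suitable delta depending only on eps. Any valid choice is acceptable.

delta = min(3, (9/13)eps)

Fix eps > 0. We want delta > 0 with 0 < |y − 4| < delta ⇒ |(-2y - 6)/(y - 10) − (7/3)| < eps.
Combining over a common denominator, (-2y - 6)/(y - 10) − (7/3) = [(-2y - 6)·(-6) − (-14)·(y - 10)] / [(-6)·(y - 10)] = 26(y − 4) / ((-6)(y - 10)).
So |(-2y - 6)/(y - 10) − (7/3)| = 26|y − 4| / (6·|y − 10|).
Require delta ≤ 3, so |y − 10| ≥ |-6| − |y − 4| > 6 − 3 = 3.
Hence |(-2y - 6)/(y - 10) − (7/3)| < 26|y − 4|/(6·3) = (13/9)|y − 4|, which is < eps once |y − 4| < (9/13)eps.
Take delta = min(3, (9/13)eps). Then 0 < |y − 4| < delta forces both bounds, so |(-2y - 6)/(y - 10) − (7/3)| < eps.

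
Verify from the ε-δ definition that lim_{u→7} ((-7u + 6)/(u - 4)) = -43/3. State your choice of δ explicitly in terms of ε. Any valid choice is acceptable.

δ = min(3/2, (9/44)ε)

Fix ε > 0. We want δ > 0 with 0 < |u − 7| < δ ⇒ |(-7u + 6)/(u - 4) + 43/3| < ε.
Combining over a common denominator, (-7u + 6)/(u - 4) + 43/3 = [(-7u + 6)·3 − (-43)·(u - 4)] / [3·(u - 4)] = 22(u − 7) / (3(u - 4)).
So |(-7u + 6)/(u - 4) + 43/3| = 22|u − 7| / (3·|u − 4|).
Restrict δ ≤ 3/2. Then |u − 7| < 3/2 gives |u − 4| = |(u − 7) + 3| ≥ 3 − 3/2 = 3/2.
Hence |(-7u + 6)/(u - 4) + 43/3| < 22|u − 7|/(3·(3/2)) = (44/9)|u − 7|, which is < ε once |u − 7| < (9/44)ε.
Take δ = min(3/2, (9/44)ε). Then 0 < |u − 7| < δ forces both bounds, so |(-7u + 6)/(u - 4) + 43/3| < ε.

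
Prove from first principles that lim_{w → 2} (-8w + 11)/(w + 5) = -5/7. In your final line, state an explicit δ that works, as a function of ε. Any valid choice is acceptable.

δ = min(7/2, (49/102)ε)

Fix ε > 0. We want δ > 0 with 0 < |w − 2| < δ ⇒ |(-8w + 11)/(w + 5) + 5/7| < ε.
Combining over a common denominator, (-8w + 11)/(w + 5) + 5/7 = [(-8w + 11)·7 − (-5)·(w + 5)] / [7·(w + 5)] = -51(w − 2) / (7(w + 5)).
So |(-8w + 11)/(w + 5) + 5/7| = 51|w − 2| / (7·|w + 5|).
Restrict δ ≤ 7/2. Then |w − 2| < 7/2 gives |w + 5| = |(w − 2) + 7| ≥ 7 − 7/2 = 7/2.
Hence |(-8w + 11)/(w + 5) + 5/7| < 51|w − 2|/(7·(7/2)) = (102/49)|w − 2|, which is < ε once |w − 2| < (49/102)ε.
Take δ = min(7/2, (49/102)ε). Then 0 < |w − 2| < δ forces both bounds, so |(-8w + 11)/(w + 5) + 5/7| < ε.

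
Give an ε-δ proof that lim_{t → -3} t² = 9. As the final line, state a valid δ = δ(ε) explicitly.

Fix ε > 0. We seek δ > 0 with 0 < |t + 3| < δ ⇒ |t² − 9| < ε.
Factor: t² − 9 = (t + 3)(t - 3), so |t² − 9| = |t + 3|·|t - 3|.
Restrict δ ≤ 2. Then |t + 3| < 2 gives |t| < 5, so by the triangle inequality |t - 3| ≤ 5 + 3 = 8.
Hence |t² − 9| ≤ 8|t + 3|, which is < ε once |t + 3| < ε/8.
Take δ = min(2, ε/8). If 0 < |t + 3| < δ then both bounds hold and |t² − 9| ≤ 8|t + 3| < 8·(ε/8) = ε.

δ = min(2, ε/8)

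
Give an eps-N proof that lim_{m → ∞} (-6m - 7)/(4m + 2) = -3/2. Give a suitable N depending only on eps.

N = 1/eps

Let eps > 0 be given. For m ≥ 1, |(-6m - 7)/(4m + 2) + 3/2| = |-16|/(4(4m + 2)) = 16/(4(4m + 2)).
Since 4m + 2 ≥ 4m for m ≥ 1, this is ≤ 16/(4·4m) = 1/m.
So |(-6m - 7)/(4m + 2) + 3/2| < eps whenever m > 1/eps.
Take N = 1/eps. If m > N then |(-6m - 7)/(4m + 2) + 3/2| ≤ 1/m < eps.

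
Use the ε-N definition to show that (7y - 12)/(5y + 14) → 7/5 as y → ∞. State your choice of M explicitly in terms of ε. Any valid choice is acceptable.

M = (158/25)/ε

Suppose ε > 0. We seek M > 0 such that y > M implies |(7y - 12)/(5y + 14) − (7/5)| < ε.
(7y - 12)/(5y + 14) − (7/5) = (5(7y - 12) − 7(5y + 14)) / (5(5y + 14)) = -158/(5(5y + 14)).
For y > 0 we have 5y + 14 > 5y, so |(7y - 12)/(5y + 14) − (7/5)| = 158/(5(5y + 14)) < 158/(5·5y) = (158/25)/y.
Thus |(7y - 12)/(5y + 14) − (7/5)| < ε whenever y > (158/25)/ε.
Take M = (158/25)/ε. If y > M then |(7y - 12)/(5y + 14) − (7/5)| < (158/25)/y < ε.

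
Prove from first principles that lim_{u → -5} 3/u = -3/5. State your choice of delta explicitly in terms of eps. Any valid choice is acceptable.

delta = min(5/2, (25/6)eps)

Fix eps > 0. We seek delta > 0 such that 0 < |u + 5| < delta implies |3/u + 3/5| < eps.
|3/u + 3/5| = 3·|-5 − u|/(5·|u|) = 3|u + 5|/(5|u|).
Restrict delta ≤ 5/2. Then |u + 5| < 5/2 gives |u| > 5/2, so 5|u| > 25/2.
Then |3/u + 3/5| < 3|u + 5|/(25/2), which is < eps when |u + 5| < (25/6)eps.
Take delta = min(5/2, (25/6)eps). Then 0 < |u + 5| < delta gives both |u + 5| < 5/2 and |u + 5| < (25/6)eps, so |3/u + 3/5| < eps.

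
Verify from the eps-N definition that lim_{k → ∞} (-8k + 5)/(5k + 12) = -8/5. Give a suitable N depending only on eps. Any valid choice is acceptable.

N = (121/25)/eps

Let eps > 0. For k ≥ 1, |(-8k + 5)/(5k + 12) + 8/5| = |121|/(5(5k + 12)) = 121/(5(5k + 12)).
Since 5k + 12 ≥ 5k for k ≥ 1, this is ≤ 121/(5·5k) = (121/25)/k.
So |(-8k + 5)/(5k + 12) + 8/5| < eps whenever k > (121/25)/eps.
Take N = (121/25)/eps. If k > N then |(-8k + 5)/(5k + 12) + 8/5| ≤ (121/25)/k < eps.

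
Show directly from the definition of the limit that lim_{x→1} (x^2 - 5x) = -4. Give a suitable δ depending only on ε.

Fix ε > 0. We want δ > 0 such that 0 < |x − 1| < δ implies |(x^2 - 5x) + 4| < ε.
(x^2 - 5x) + 4 = x^2 - 5x + 4 = (x − 1)(x - 4).
So |(x^2 - 5x) + 4| = |x − 1|·|x - 4|.
Require δ ≤ 2. Then |x − 1| < 2 gives |x| < 3, and by the triangle inequality |x - 4| ≤ 3 + 4 = 7.
Hence |(x^2 - 5x) + 4| ≤ 7|x − 1| < ε provided |x − 1| < ε/7.
Choosing δ = min(2, ε/7) ensures both conditions, hence |(x^2 - 5x) + 4| < ε.

δ = min(2, ε/7)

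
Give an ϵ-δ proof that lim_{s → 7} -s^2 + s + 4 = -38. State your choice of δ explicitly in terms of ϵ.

δ = min(2, ϵ/15)

Let ϵ > 0 be given. We want δ > 0 such that 0 < |s − 7| < δ implies |(-s^2 + s + 4) + 38| < ϵ.
(-s^2 + s + 4) + 38 = -s^2 + s + 42 = (s − 7)(-s - 6).
So |(-s^2 + s + 4) + 38| = |s − 7|·|-s - 6|.
Assume first that |s − 7| < 2, so |s| < 9. Then |-s - 6| ≤ 9 + 6 = 15.
Hence |(-s^2 + s + 4) + 38| ≤ 15|s − 7| < ϵ provided |s − 7| < ϵ/15.
Take δ = min(2, ϵ/15). Then 0 < |s − 7| < δ gives both |s − 7| < 2 and |s − 7| < ϵ/15, so |(-s^2 + s + 4) + 38| < ϵ.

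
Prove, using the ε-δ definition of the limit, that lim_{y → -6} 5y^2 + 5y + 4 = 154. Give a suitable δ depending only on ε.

Let ε > 0 be given. We want δ > 0 such that 0 < |y + 6| < δ implies |(5y^2 + 5y + 4) − 154| < ε.
(5y^2 + 5y + 4) − 154 = 5y^2 + 5y - 150 = (y + 6)(5y - 25).
So |(5y^2 + 5y + 4) − 154| = |y + 6|·|5y - 25|.
Assume first that |y + 6| < 1, so |y| < 7. Then |5y - 25| ≤ 5·7 + 25 = 60.
Hence |(5y^2 + 5y + 4) − 154| ≤ 60|y + 6| < ε provided |y + 6| < ε/60.
Choosing δ = min(1, ε/60) ensures both conditions, hence |(5y^2 + 5y + 4) − 154| < ε.

δ = min(1, ε/60)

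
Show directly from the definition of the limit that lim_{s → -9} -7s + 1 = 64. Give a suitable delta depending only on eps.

delta = eps/7

Let eps > 0. We need delta > 0 so that 0 < |s + 9| < delta implies |(-7s + 1) − 64| < eps.
|(-7s + 1) − 64| = |-7s - 63| = 7|s + 9|.
So 7|s + 9| < eps exactly when |s + 9| < eps/7.
Choosing delta = eps/7 gives |(-7s + 1) − 64| = 7|s + 9| < eps whenever |s + 9| < delta.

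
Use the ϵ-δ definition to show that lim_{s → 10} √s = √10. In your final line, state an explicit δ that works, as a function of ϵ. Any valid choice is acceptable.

δ = min(10, √10·ϵ)

Let ϵ > 0 be given. We want δ > 0 such that 0 < |s − 10| < δ implies |√s − √10| < ϵ.
Rationalise: √s − √10 = (s − 10)/(√s + √10), so |√s − √10| = |s − 10|/(√s + √10).
Restrict δ ≤ 10 so that |s − 10| < 10 forces s > 0, and then √s + √10 > √10.
Hence |√s − √10| < |s − 10|/√10, which is < ϵ once |s − 10| < √10·ϵ.
Take δ = min(10, √10·ϵ). If 0 < |s − 10| < δ then s > 0 and |√s − √10| < |s − 10|/√10 < ϵ.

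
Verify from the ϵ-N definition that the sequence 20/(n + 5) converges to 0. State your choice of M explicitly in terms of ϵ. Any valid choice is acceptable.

Suppose ϵ > 0. For n ≥ 1, |20/(n + 5) − 0| = 20/(n + 5) ≤ 20/n.
We need 20/n < ϵ, i.e. n > 20/ϵ.
Take M = 20/ϵ. If n > M then |20/(n + 5)| ≤ 20/n < ϵ.

M = 20/ϵ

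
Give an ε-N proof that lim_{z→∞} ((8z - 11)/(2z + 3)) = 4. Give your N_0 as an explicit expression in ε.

Let ε > 0 be given. We seek N_0 > 0 such that z > N_0 implies |(8z - 11)/(2z + 3) − 4| < ε.
(8z - 11)/(2z + 3) − 4 = (2(8z - 11) − 8(2z + 3)) / (2(2z + 3)) = -46/(2(2z + 3)).
For z > 0 we have 2z + 3 > 2z, so |(8z - 11)/(2z + 3) − 4| = 46/(2(2z + 3)) < 46/(2·2z) = (23/2)/z.
Thus |(8z - 11)/(2z + 3) − 4| < ε whenever z > (23/2)/ε.
Take N_0 = (23/2)/ε. If z > N_0 then |(8z - 11)/(2z + 3) − 4| < (23/2)/z < ε.

N_0 = (23/2)/ε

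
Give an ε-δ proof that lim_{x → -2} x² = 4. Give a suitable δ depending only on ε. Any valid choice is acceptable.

Let ε > 0 be given. We seek δ > 0 with 0 < |x + 2| < δ ⇒ |x² − 4| < ε.
Factor: x² − 4 = (x + 2)(x - 2), so |x² − 4| = |x + 2|·|x - 2|.
Restrict δ ≤ 2. Then |x + 2| < 2 gives |x| < 4, so by the triangle inequality |x - 2| ≤ 4 + 2 = 6.
Hence |x² − 4| ≤ 6|x + 2|, which is < ε once |x + 2| < ε/6.
Take δ = min(2, ε/6). If 0 < |x + 2| < δ then both bounds hold and |x² − 4| ≤ 6|x + 2| < 6·(ε/6) = ε.

δ = min(2, ε/6)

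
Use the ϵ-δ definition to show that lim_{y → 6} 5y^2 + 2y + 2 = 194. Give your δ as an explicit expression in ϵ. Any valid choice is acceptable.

Fix ϵ > 0. We want δ > 0 such that 0 < |y − 6| < δ implies |(5y^2 + 2y + 2) − 194| < ϵ.
(5y^2 + 2y + 2) − 194 = 5y^2 + 2y - 192 = (y − 6)(5y + 32).
So |(5y^2 + 2y + 2) − 194| = |y − 6|·|5y + 32|.
Assume first that |y − 6| < 1, so |y| < 7. Then |5y + 32| ≤ 5·7 + 32 = 67.
Hence |(5y^2 + 2y + 2) − 194| ≤ 67|y − 6| < ϵ provided |y − 6| < ϵ/67.
Choosing δ = min(1, ϵ/67) ensures both conditions, hence |(5y^2 + 2y + 2) − 194| < ϵ.

δ = min(1, ϵ/67)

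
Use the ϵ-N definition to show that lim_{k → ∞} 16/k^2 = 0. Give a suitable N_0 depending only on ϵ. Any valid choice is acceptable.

N_0 = (16/ϵ)^{1/2}

Suppose ϵ > 0. For k ≥ 1, |16/k^2 − 0| = 16/k^2.
16/k^2 < ϵ ⇔ k^2 > 16/ϵ ⇔ k > (16/ϵ)^{1/2}.
Take N_0 = (16/ϵ)^{1/2}. Then k > N_0 implies 16/k^2 < ϵ.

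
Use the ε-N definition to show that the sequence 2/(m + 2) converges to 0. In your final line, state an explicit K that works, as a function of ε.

Let ε > 0. For m ≥ 1, |2/(m + 2) − 0| = 2/(m + 2) ≤ 2/m.
We need 2/m < ε, i.e. m > 2/ε.
Take K = 2/ε. If m > K then |2/(m + 2)| ≤ 2/m < ε.

K = 2/ε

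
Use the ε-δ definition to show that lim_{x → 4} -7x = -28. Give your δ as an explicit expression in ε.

δ = ε/7

Let ε > 0 be given. We need δ > 0 so that 0 < |x − 4| < δ implies |(-7x) + 28| < ε.
Since (-7x) + 28 = -7(x − 4), we have |(-7x) + 28| = 7|x − 4|.
So 7|x − 4| < ε exactly when |x − 4| < ε/7.
Take δ = ε/7. If 0 < |x − 4| < δ then |(-7x) + 28| = 7|x − 4| < 7·(ε/7) = ε.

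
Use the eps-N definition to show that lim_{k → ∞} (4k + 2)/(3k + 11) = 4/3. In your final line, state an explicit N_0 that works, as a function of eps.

Let eps > 0 be given. For k ≥ 1, |(4k + 2)/(3k + 11) − (4/3)| = |-38|/(3(3k + 11)) = 38/(3(3k + 11)).
Since 3k + 11 ≥ 3k for k ≥ 1, this is ≤ 38/(3·3k) = (38/9)/k.
So |(4k + 2)/(3k + 11) − (4/3)| < eps whenever k > (38/9)/eps.
Take N_0 = (38/9)/eps. If k > N_0 then |(4k + 2)/(3k + 11) − (4/3)| ≤ (38/9)/k < eps.

N_0 = (38/9)/eps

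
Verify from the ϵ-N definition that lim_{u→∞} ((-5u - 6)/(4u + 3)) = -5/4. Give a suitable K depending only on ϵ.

Let ϵ > 0. We seek K > 0 such that u > K implies |(-5u - 6)/(4u + 3) + 5/4| < ϵ.
(-5u - 6)/(4u + 3) + 5/4 = (4(-5u - 6) − (-5)(4u + 3)) / (4(4u + 3)) = -9/(4(4u + 3)).
For u > 0 we have 4u + 3 > 4u, so |(-5u - 6)/(4u + 3) + 5/4| = 9/(4(4u + 3)) < 9/(4·4u) = (9/16)/u.
Thus |(-5u - 6)/(4u + 3) + 5/4| < ϵ whenever u > (9/16)/ϵ.
Take K = (9/16)/ϵ. If u > K then |(-5u - 6)/(4u + 3) + 5/4| < (9/16)/u < ϵ.

K = (9/16)/ϵ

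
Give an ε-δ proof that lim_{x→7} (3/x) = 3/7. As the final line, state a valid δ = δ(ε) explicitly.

Let ε > 0. We seek δ > 0 such that 0 < |x − 7| < δ implies |3/x − (3/7)| < ε.
|3/x − (3/7)| = 3·|7 − x|/(7·|x|) = 3|x − 7|/(7|x|).
Require δ ≤ 7/2 so that |x| > 7 − 7/2 = 7/2, hence 7|x| > 49/2.
Then |3/x − (3/7)| < 3|x − 7|/(49/2), which is < ε when |x − 7| < (49/6)ε.
Take δ = min(7/2, (49/6)ε). Then 0 < |x − 7| < δ gives both |x − 7| < 7/2 and |x − 7| < (49/6)ε, so |3/x − (3/7)| < ε.

δ = min(7/2, (49/6)ε)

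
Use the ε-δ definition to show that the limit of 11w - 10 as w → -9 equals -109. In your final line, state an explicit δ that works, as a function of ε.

Let ε > 0 be given. We need δ > 0 so that 0 < |w + 9| < δ implies |(11w - 10) + 109| < ε.
Since (11w - 10) + 109 = 11(w + 9), we have |(11w - 10) + 109| = 11|w + 9|.
So 11|w + 9| < ε exactly when |w + 9| < ε/11.
Choosing δ = ε/11 gives |(11w - 10) + 109| = 11|w + 9| < ε whenever |w + 9| < δ.

δ = ε/11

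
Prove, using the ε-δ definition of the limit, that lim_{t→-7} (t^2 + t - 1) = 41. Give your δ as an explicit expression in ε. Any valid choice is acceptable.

δ = min(1, ε/14)

Fix ε > 0. We want δ > 0 such that 0 < |t + 7| < δ implies |(t^2 + t - 1) − 41| < ε.
(t^2 + t - 1) − 41 = t^2 + t - 42 = (t + 7)(t - 6).
So |(t^2 + t - 1) − 41| = |t + 7|·|t - 6|.
Require δ ≤ 1. Then |t + 7| < 1 gives |t| < 8, and by the triangle inequality |t - 6| ≤ 8 + 6 = 14.
Hence |(t^2 + t - 1) − 41| ≤ 14|t + 7| < ε provided |t + 7| < ε/14.
Take δ = min(1, ε/14). Then 0 < |t + 7| < δ gives both |t + 7| < 1 and |t + 7| < ε/14, so |(t^2 + t - 1) − 41| < ε.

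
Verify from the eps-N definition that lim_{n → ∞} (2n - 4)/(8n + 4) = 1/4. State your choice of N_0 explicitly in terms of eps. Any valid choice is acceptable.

N_0 = (5/8)/eps

Suppose eps > 0. For n ≥ 1, |(2n - 4)/(8n + 4) − (1/4)| = |-40|/(8(8n + 4)) = 40/(8(8n + 4)).
Since 8n + 4 ≥ 8n for n ≥ 1, this is ≤ 40/(8·8n) = (5/8)/n.
So |(2n - 4)/(8n + 4) − (1/4)| < eps whenever n > (5/8)/eps.
Take N_0 = (5/8)/eps. If n > N_0 then |(2n - 4)/(8n + 4) − (1/4)| ≤ (5/8)/n < eps.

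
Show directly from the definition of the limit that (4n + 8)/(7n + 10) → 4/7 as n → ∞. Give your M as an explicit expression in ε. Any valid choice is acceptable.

Let ε > 0 be given. For n ≥ 1, |(4n + 8)/(7n + 10) − (4/7)| = |16|/(7(7n + 10)) = 16/(7(7n + 10)).
Since 7n + 10 ≥ 7n for n ≥ 1, this is ≤ 16/(7·7n) = (16/49)/n.
So |(4n + 8)/(7n + 10) − (4/7)| < ε whenever n > (16/49)/ε.
Take M = (16/49)/ε. If n > M then |(4n + 8)/(7n + 10) − (4/7)| ≤ (16/49)/n < ε.

M = (16/49)/ε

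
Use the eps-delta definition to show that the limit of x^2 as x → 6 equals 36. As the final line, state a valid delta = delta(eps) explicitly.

Suppose eps > 0. We seek delta > 0 with 0 < |x − 6| < delta ⇒ |x^2 − 36| < eps.
Factor: x^2 − 36 = (x − 6)(x + 6), so |x^2 − 36| = |x − 6|·|x + 6|.
Restrict delta ≤ 1. Then |x − 6| < 1 gives |x| < 7, so by the triangle inequality |x + 6| ≤ 7 + 6 = 13.
Hence |x^2 − 36| ≤ 13|x − 6|, which is < eps once |x − 6| < eps/13.
Take delta = min(1, eps/13). If 0 < |x − 6| < delta then both bounds hold and |x^2 − 36| ≤ 13|x − 6| < 13·(eps/13) = eps.

delta = min(1, eps/13)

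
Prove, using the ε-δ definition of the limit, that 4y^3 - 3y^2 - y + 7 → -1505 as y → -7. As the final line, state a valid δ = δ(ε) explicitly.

Let ε > 0. We want δ > 0 such that 0 < |y + 7| < δ implies |(4y^3 - 3y^2 - y + 7) + 1505| < ε.
(4y^3 - 3y^2 - y + 7) + 1505 = 4y^3 - 3y^2 - y + 1512 = (y + 7)(4y^2 - 31y + 216).
So |(4y^3 - 3y^2 - y + 7) + 1505| = |y + 7|·|4y^2 - 31y + 216|.
Require δ ≤ 2. Then |y + 7| < 2 gives |y| < 9, and by the triangle inequality |4y^2 - 31y + 216| ≤ 4·9^2 + 31·9 + 216 = 819.
Hence |(4y^3 - 3y^2 - y + 7) + 1505| ≤ 819|y + 7| < ε provided |y + 7| < ε/819.
Take δ = min(2, ε/819). Then 0 < |y + 7| < δ gives both |y + 7| < 2 and |y + 7| < ε/819, so |(4y^3 - 3y^2 - y + 7) + 1505| < ε.

δ = min(2, ε/819)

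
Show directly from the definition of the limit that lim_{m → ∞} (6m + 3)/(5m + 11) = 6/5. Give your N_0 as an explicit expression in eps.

N_0 = (51/25)/eps

Suppose eps > 0. For m ≥ 1, |(6m + 3)/(5m + 11) − (6/5)| = |-51|/(5(5m + 11)) = 51/(5(5m + 11)).
Since 5m + 11 ≥ 5m for m ≥ 1, this is ≤ 51/(5·5m) = (51/25)/m.
So |(6m + 3)/(5m + 11) − (6/5)| < eps whenever m > (51/25)/eps.
Take N_0 = (51/25)/eps. If m > N_0 then |(6m + 3)/(5m + 11) − (6/5)| ≤ (51/25)/m < eps.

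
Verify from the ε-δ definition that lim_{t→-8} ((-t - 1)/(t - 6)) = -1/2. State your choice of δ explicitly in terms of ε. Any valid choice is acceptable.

Fix ε > 0. We want δ > 0 with 0 < |t + 8| < δ ⇒ |(-t - 1)/(t - 6) + 1/2| < ε.
Combining over a common denominator, (-t - 1)/(t - 6) + 1/2 = [(-t - 1)·(-14) − 7·(t - 6)] / [(-14)·(t - 6)] = 7(t + 8) / ((-14)(t - 6)).
So |(-t - 1)/(t - 6) + 1/2| = 7|t + 8| / (14·|t − 6|).
Restrict δ ≤ 7. Then |t + 8| < 7 gives |t − 6| = |(t + 8) + (-14)| ≥ 14 − 7 = 7.
Hence |(-t - 1)/(t - 6) + 1/2| < 7|t + 8|/(14·7) = (1/14)|t + 8|, which is < ε once |t + 8| < 14ε.
Take δ = min(7, 14ε). Then 0 < |t + 8| < δ forces both bounds, so |(-t - 1)/(t - 6) + 1/2| < ε.

δ = min(7, 14ε)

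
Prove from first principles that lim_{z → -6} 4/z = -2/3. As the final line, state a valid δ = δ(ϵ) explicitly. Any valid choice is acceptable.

Fix ϵ > 0. We seek δ > 0 such that 0 < |z + 6| < δ implies |4/z + 2/3| < ϵ.
|4/z + 2/3| = 4·|-6 − z|/(6·|z|) = 4|z + 6|/(6|z|).
Require δ ≤ 3 so that |z| > 6 − 3 = 3, hence 6|z| > 18.
Then |4/z + 2/3| < 4|z + 6|/18, which is < ϵ when |z + 6| < (9/2)ϵ.
Take δ = min(3, (9/2)ϵ). Then 0 < |z + 6| < δ gives both |z + 6| < 3 and |z + 6| < (9/2)ϵ, so |4/z + 2/3| < ϵ.

δ = min(3, (9/2)ϵ)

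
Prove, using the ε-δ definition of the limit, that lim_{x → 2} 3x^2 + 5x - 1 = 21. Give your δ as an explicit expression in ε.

Suppose ε > 0. We want δ > 0 such that 0 < |x − 2| < δ implies |(3x^2 + 5x - 1) − 21| < ε.
(3x^2 + 5x - 1) − 21 = 3x^2 + 5x - 22 = (x − 2)(3x + 11).
So |(3x^2 + 5x - 1) − 21| = |x − 2|·|3x + 11|.
Assume first that |x − 2| < 1, so |x| < 3. Then |3x + 11| ≤ 3·3 + 11 = 20.
Hence |(3x^2 + 5x - 1) − 21| ≤ 20|x − 2| < ε provided |x − 2| < ε/20.
Choosing δ = min(1, ε/20) ensures both conditions, hence |(3x^2 + 5x - 1) − 21| < ε.

δ = min(1, ε/20)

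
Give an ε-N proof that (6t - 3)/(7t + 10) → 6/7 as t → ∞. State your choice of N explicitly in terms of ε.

Let ε > 0 be given. We seek N > 0 such that t > N implies |(6t - 3)/(7t + 10) − (6/7)| < ε.
(6t - 3)/(7t + 10) − (6/7) = (7(6t - 3) − 6(7t + 10)) / (7(7t + 10)) = -81/(7(7t + 10)).
For t > 0 we have 7t + 10 > 7t, so |(6t - 3)/(7t + 10) − (6/7)| = 81/(7(7t + 10)) < 81/(7·7t) = (81/49)/t.
Thus |(6t - 3)/(7t + 10) − (6/7)| < ε whenever t > (81/49)/ε.
Take N = (81/49)/ε. If t > N then |(6t - 3)/(7t + 10) − (6/7)| < (81/49)/t < ε.

N = (81/49)/ε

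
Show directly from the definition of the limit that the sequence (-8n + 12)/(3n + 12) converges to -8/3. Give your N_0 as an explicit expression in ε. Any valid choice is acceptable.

N_0 = (44/3)/ε

Suppose ε > 0. For n ≥ 1, |(-8n + 12)/(3n + 12) + 8/3| = |132|/(3(3n + 12)) = 132/(3(3n + 12)).
Since 3n + 12 ≥ 3n for n ≥ 1, this is ≤ 132/(3·3n) = (44/3)/n.
So |(-8n + 12)/(3n + 12) + 8/3| < ε whenever n > (44/3)/ε.
Take N_0 = (44/3)/ε. If n > N_0 then |(-8n + 12)/(3n + 12) + 8/3| ≤ (44/3)/n < ε.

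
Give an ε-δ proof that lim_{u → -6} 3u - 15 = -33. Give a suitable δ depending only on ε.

δ = ε/3

Let ε > 0 be given. We need δ > 0 so that 0 < |u + 6| < δ implies |(3u - 15) + 33| < ε.
|(3u - 15) + 33| = |3u + 18| = 3|u + 6|.
Thus it suffices that |u + 6| < ε/3.
Choosing δ = ε/3 gives |(3u - 15) + 33| = 3|u + 6| < ε whenever |u + 6| < δ.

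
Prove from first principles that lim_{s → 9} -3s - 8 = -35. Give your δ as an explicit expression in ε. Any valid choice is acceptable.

δ = ε/3

Let ε > 0. We need δ > 0 so that 0 < |s − 9| < δ implies |(-3s - 8) + 35| < ε.
|(-3s - 8) + 35| = |-3s + 27| = 3|s − 9|.
So 3|s − 9| < ε exactly when |s − 9| < ε/3.
Choosing δ = ε/3 gives |(-3s - 8) + 35| = 3|s − 9| < ε whenever |s − 9| < δ.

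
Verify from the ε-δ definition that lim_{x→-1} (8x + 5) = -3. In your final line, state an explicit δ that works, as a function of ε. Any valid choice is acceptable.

Let ε > 0. We need δ > 0 so that 0 < |x + 1| < δ implies |(8x + 5) + 3| < ε.
|(8x + 5) + 3| = |8x + 8| = 8|x + 1|.
So 8|x + 1| < ε exactly when |x + 1| < ε/8.
Choosing δ = ε/8 gives |(8x + 5) + 3| = 8|x + 1| < ε whenever |x + 1| < δ.

δ = ε/8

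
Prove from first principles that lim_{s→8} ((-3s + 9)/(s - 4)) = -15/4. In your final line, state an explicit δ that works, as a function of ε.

Let ε > 0. We want δ > 0 with 0 < |s − 8| < δ ⇒ |(-3s + 9)/(s - 4) + 15/4| < ε.
Combining over a common denominator, (-3s + 9)/(s - 4) + 15/4 = [(-3s + 9)·4 − (-15)·(s - 4)] / [4·(s - 4)] = 3(s − 8) / (4(s - 4)).
So |(-3s + 9)/(s - 4) + 15/4| = 3|s − 8| / (4·|s − 4|).
Require δ ≤ 2, so |s − 4| ≥ |4| − |s − 8| > 4 − 2 = 2.
Hence |(-3s + 9)/(s - 4) + 15/4| < 3|s − 8|/(4·2) = (3/8)|s − 8|, which is < ε once |s − 8| < (8/3)ε.
Take δ = min(2, (8/3)ε). Then 0 < |s − 8| < δ forces both bounds, so |(-3s + 9)/(s - 4) + 15/4| < ε.

δ = min(2, (8/3)ε)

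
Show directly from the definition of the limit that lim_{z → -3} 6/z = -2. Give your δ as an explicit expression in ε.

δ = min(3/2, (3/4)ε)

Let ε > 0. We seek δ > 0 such that 0 < |z + 3| < δ implies |6/z + 2| < ε.
|6/z + 2| = 6·|-3 − z|/(3·|z|) = 6|z + 3|/(3|z|).
Require δ ≤ 3/2 so that |z| > 3 − 3/2 = 3/2, hence 3|z| > 9/2.
Then |6/z + 2| < 6|z + 3|/(9/2), which is < ε when |z + 3| < (3/4)ε.
Take δ = min(3/2, (3/4)ε). Then 0 < |z + 3| < δ gives both |z + 3| < 3/2 and |z + 3| < (3/4)ε, so |6/z + 2| < ε.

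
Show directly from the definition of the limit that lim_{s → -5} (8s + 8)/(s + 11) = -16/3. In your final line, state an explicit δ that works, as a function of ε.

δ = min(3, (9/40)ε)

Suppose ε > 0. We want δ > 0 with 0 < |s + 5| < δ ⇒ |(8s + 8)/(s + 11) + 16/3| < ε.
Combining over a common denominator, (8s + 8)/(s + 11) + 16/3 = [(8s + 8)·6 − (-32)·(s + 11)] / [6·(s + 11)] = 80(s + 5) / (6(s + 11)).
So |(8s + 8)/(s + 11) + 16/3| = 80|s + 5| / (6·|s + 11|).
Restrict δ ≤ 3. Then |s + 5| < 3 gives |s + 11| = |(s + 5) + 6| ≥ 6 − 3 = 3.
Hence |(8s + 8)/(s + 11) + 16/3| < 80|s + 5|/(6·3) = (40/9)|s + 5|, which is < ε once |s + 5| < (9/40)ε.
Take δ = min(3, (9/40)ε). Then 0 < |s + 5| < δ forces both bounds, so |(8s + 8)/(s + 11) + 16/3| < ε.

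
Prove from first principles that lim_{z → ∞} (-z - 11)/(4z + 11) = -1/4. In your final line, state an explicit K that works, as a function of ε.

Let ε > 0. We seek K > 0 such that z > K implies |(-z - 11)/(4z + 11) + 1/4| < ε.
(-z - 11)/(4z + 11) + 1/4 = (4(-z - 11) − (-1)(4z + 11)) / (4(4z + 11)) = -33/(4(4z + 11)).
For z > 0 we have 4z + 11 > 4z, so |(-z - 11)/(4z + 11) + 1/4| = 33/(4(4z + 11)) < 33/(4·4z) = (33/16)/z.
Thus |(-z - 11)/(4z + 11) + 1/4| < ε whenever z > (33/16)/ε.
Take K = (33/16)/ε. If z > K then |(-z - 11)/(4z + 11) + 1/4| < (33/16)/z < ε.

K = (33/16)/ε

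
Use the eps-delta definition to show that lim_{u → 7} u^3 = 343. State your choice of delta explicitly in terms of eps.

Let eps > 0. We seek delta > 0 with 0 < |u − 7| < delta ⇒ |u^3 − 343| < eps.
Factor: u^3 − 343 = (u − 7)(u^2 + 7u + 49), so |u^3 − 343| = |u − 7|·|u^2 + 7u + 49|.
Restrict delta ≤ 1. Then |u − 7| < 1 gives |u| < 8, so by the triangle inequality |u^2 + 7u + 49| ≤ 8^2 + 7·8 + 49 = 169.
Hence |u^3 − 343| ≤ 169|u − 7|, which is < eps once |u − 7| < eps/169.
Take delta = min(1, eps/169). If 0 < |u − 7| < delta then both bounds hold and |u^3 − 343| ≤ 169|u − 7| < 169·(eps/169) = eps.

delta = min(1, eps/169)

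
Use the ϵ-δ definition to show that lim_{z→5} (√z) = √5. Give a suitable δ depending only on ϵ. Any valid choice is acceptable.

δ = min(5, √5·ϵ)

Suppose ϵ > 0. We want δ > 0 such that 0 < |z − 5| < δ implies |√z − √5| < ϵ.
Multiplying by the conjugate, |√z − √5| = |z − 5|/(√z + √5).
Restrict δ ≤ 5 so that |z − 5| < 5 forces z > 0, and then √z + √5 > √5.
Hence |√z − √5| < |z − 5|/√5, which is < ϵ once |z − 5| < √5·ϵ.
Take δ = min(5, √5·ϵ). If 0 < |z − 5| < δ then z > 0 and |√z − √5| < |z − 5|/√5 < ϵ.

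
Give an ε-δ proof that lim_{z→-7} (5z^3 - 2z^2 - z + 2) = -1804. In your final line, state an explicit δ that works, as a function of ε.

Let ε > 0 be given. We want δ > 0 such that 0 < |z + 7| < δ implies |(5z^3 - 2z^2 - z + 2) + 1804| < ε.
(5z^3 - 2z^2 - z + 2) + 1804 = 5z^3 - 2z^2 - z + 1806 = (z + 7)(5z^2 - 37z + 258).
So |(5z^3 - 2z^2 - z + 2) + 1804| = |z + 7|·|5z^2 - 37z + 258|.
Assume first that |z + 7| < 1, so |z| < 8. Then |5z^2 - 37z + 258| ≤ 5·8^2 + 37·8 + 258 = 874.
Hence |(5z^3 - 2z^2 - z + 2) + 1804| ≤ 874|z + 7| < ε provided |z + 7| < ε/874.
Choosing δ = min(1, ε/874) ensures both conditions, hence |(5z^3 - 2z^2 - z + 2) + 1804| < ε.

δ = min(1, ε/874)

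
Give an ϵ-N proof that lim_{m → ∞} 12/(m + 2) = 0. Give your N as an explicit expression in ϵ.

Let ϵ > 0. For m ≥ 1, |12/(m + 2) − 0| = 12/(m + 2) ≤ 12/m.
We need 12/m < ϵ, i.e. m > 12/ϵ.
Take N = 12/ϵ. If m > N then |12/(m + 2)| ≤ 12/m < ϵ.

N = 12/ϵ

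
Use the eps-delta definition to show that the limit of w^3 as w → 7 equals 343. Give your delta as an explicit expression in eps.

Suppose eps > 0. We seek delta > 0 with 0 < |w − 7| < delta ⇒ |w^3 − 343| < eps.
Factor: w^3 − 343 = (w − 7)(w^2 + 7w + 49), so |w^3 − 343| = |w − 7|·|w^2 + 7w + 49|.
Impose delta ≤ 1 so that |w| < 8; then |w^2 + 7w + 49| ≤ 169.
Hence |w^3 − 343| ≤ 169|w − 7|, which is < eps once |w − 7| < eps/169.
Take delta = min(1, eps/169). If 0 < |w − 7| < delta then both bounds hold and |w^3 − 343| ≤ 169|w − 7| < 169·(eps/169) = eps.

delta = min(1, eps/169)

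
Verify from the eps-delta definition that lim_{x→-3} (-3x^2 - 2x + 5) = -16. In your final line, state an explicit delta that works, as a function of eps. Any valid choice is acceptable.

delta = min(1, eps/19)

Let eps > 0 be given. We want delta > 0 such that 0 < |x + 3| < delta implies |(-3x^2 - 2x + 5) + 16| < eps.
(-3x^2 - 2x + 5) + 16 = -3x^2 - 2x + 21 = (x + 3)(-3x + 7).
So |(-3x^2 - 2x + 5) + 16| = |x + 3|·|-3x + 7|.
Require delta ≤ 1. Then |x + 3| < 1 gives |x| < 4, and by the triangle inequality |-3x + 7| ≤ 3·4 + 7 = 19.
Hence |(-3x^2 - 2x + 5) + 16| ≤ 19|x + 3| < eps provided |x + 3| < eps/19.
Choosing delta = min(1, eps/19) ensures both conditions, hence |(-3x^2 - 2x + 5) + 16| < eps.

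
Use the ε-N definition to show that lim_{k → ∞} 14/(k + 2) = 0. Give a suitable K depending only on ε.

Fix ε > 0. For k ≥ 1, |14/(k + 2) − 0| = 14/(k + 2) ≤ 14/k.
We need 14/k < ε, i.e. k > 14/ε.
Take K = 14/ε. If k > K then |14/(k + 2)| ≤ 14/k < ε.

K = 14/ε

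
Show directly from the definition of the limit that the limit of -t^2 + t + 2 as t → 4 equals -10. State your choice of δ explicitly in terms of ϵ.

δ = min(2, ϵ/9)

Fix ϵ > 0. We want δ > 0 such that 0 < |t − 4| < δ implies |(-t^2 + t + 2) + 10| < ϵ.
(-t^2 + t + 2) + 10 = -t^2 + t + 12 = (t − 4)(-t - 3).
So |(-t^2 + t + 2) + 10| = |t − 4|·|-t - 3|.
Require δ ≤ 2. Then |t − 4| < 2 gives |t| < 6, and by the triangle inequality |-t - 3| ≤ 6 + 3 = 9.
Hence |(-t^2 + t + 2) + 10| ≤ 9|t − 4| < ϵ provided |t − 4| < ϵ/9.
Choosing δ = min(2, ϵ/9) ensures both conditions, hence |(-t^2 + t + 2) + 10| < ϵ.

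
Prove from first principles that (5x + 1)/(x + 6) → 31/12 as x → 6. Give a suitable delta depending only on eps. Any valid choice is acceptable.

delta = min(6, (72/29)eps)

Fix eps > 0. We want delta > 0 with 0 < |x − 6| < delta ⇒ |(5x + 1)/(x + 6) − (31/12)| < eps.
Combining over a common denominator, (5x + 1)/(x + 6) − (31/12) = [(5x + 1)·12 − 31·(x + 6)] / [12·(x + 6)] = 29(x − 6) / (12(x + 6)).
So |(5x + 1)/(x + 6) − (31/12)| = 29|x − 6| / (12·|x + 6|).
Require delta ≤ 6, so |x + 6| ≥ |12| − |x − 6| > 12 − 6 = 6.
Hence |(5x + 1)/(x + 6) − (31/12)| < 29|x − 6|/(12·6) = (29/72)|x − 6|, which is < eps once |x − 6| < (72/29)eps.
Take delta = min(6, (72/29)eps). Then 0 < |x − 6| < delta forces both bounds, so |(5x + 1)/(x + 6) − (31/12)| < eps.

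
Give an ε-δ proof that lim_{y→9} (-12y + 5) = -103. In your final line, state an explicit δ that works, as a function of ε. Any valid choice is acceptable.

Suppose ε > 0. We need δ > 0 so that 0 < |y − 9| < δ implies |(-12y + 5) + 103| < ε.
Since (-12y + 5) + 103 = -12(y − 9), we have |(-12y + 5) + 103| = 12|y − 9|.
So 12|y − 9| < ε exactly when |y − 9| < ε/12.
Choosing δ = ε/12 gives |(-12y + 5) + 103| = 12|y − 9| < ε whenever |y − 9| < δ.

δ = ε/12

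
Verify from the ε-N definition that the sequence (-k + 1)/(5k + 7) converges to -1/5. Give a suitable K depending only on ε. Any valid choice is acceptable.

Let ε > 0. For k ≥ 1, |(-k + 1)/(5k + 7) + 1/5| = |12|/(5(5k + 7)) = 12/(5(5k + 7)).
Since 5k + 7 ≥ 5k for k ≥ 1, this is ≤ 12/(5·5k) = (12/25)/k.
So |(-k + 1)/(5k + 7) + 1/5| < ε whenever k > (12/25)/ε.
Take K = (12/25)/ε. If k > K then |(-k + 1)/(5k + 7) + 1/5| ≤ (12/25)/k < ε.

K = (12/25)/ε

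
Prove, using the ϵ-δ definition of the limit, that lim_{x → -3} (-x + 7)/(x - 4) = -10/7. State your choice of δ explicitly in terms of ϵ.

Let ϵ > 0 be given. We want δ > 0 with 0 < |x + 3| < δ ⇒ |(-x + 7)/(x - 4) + 10/7| < ϵ.
Combining over a common denominator, (-x + 7)/(x - 4) + 10/7 = [(-x + 7)·(-7) − 10·(x - 4)] / [(-7)·(x - 4)] = -3(x + 3) / ((-7)(x - 4)).
So |(-x + 7)/(x - 4) + 10/7| = 3|x + 3| / (7·|x − 4|).
Restrict δ ≤ 7/2. Then |x + 3| < 7/2 gives |x − 4| = |(x + 3) + (-7)| ≥ 7 − 7/2 = 7/2.
Hence |(-x + 7)/(x - 4) + 10/7| < 3|x + 3|/(7·(7/2)) = (6/49)|x + 3|, which is < ϵ once |x + 3| < (49/6)ϵ.
Take δ = min(7/2, (49/6)ϵ). Then 0 < |x + 3| < δ forces both bounds, so |(-x + 7)/(x - 4) + 10/7| < ϵ.

δ = min(7/2, (49/6)ϵ)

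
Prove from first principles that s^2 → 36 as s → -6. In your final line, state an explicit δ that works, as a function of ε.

δ = min(1, ε/13)

Fix ε > 0. We seek δ > 0 with 0 < |s + 6| < δ ⇒ |s^2 − 36| < ε.
Factor: s^2 − 36 = (s + 6)(s - 6), so |s^2 − 36| = |s + 6|·|s - 6|.
Restrict δ ≤ 1. Then |s + 6| < 1 gives |s| < 7, so by the triangle inequality |s - 6| ≤ 7 + 6 = 13.
Hence |s^2 − 36| ≤ 13|s + 6|, which is < ε once |s + 6| < ε/13.
Take δ = min(1, ε/13). If 0 < |s + 6| < δ then both bounds hold and |s^2 − 36| ≤ 13|s + 6| < 13·(ε/13) = ε.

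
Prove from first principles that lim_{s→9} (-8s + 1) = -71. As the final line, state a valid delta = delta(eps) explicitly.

delta = eps/8

Let eps > 0. We need delta > 0 so that 0 < |s − 9| < delta implies |(-8s + 1) + 71| < eps.
Since (-8s + 1) + 71 = -8(s − 9), we have |(-8s + 1) + 71| = 8|s − 9|.
So 8|s − 9| < eps exactly when |s − 9| < eps/8.
Choosing delta = eps/8 gives |(-8s + 1) + 71| = 8|s − 9| < eps whenever |s − 9| < delta.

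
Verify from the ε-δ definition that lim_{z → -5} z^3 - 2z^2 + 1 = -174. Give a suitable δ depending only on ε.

Suppose ε > 0. We want δ > 0 such that 0 < |z + 5| < δ implies |(z^3 - 2z^2 + 1) + 174| < ε.
(z^3 - 2z^2 + 1) + 174 = z^3 - 2z^2 + 175 = (z + 5)(z^2 - 7z + 35).
So |(z^3 - 2z^2 + 1) + 174| = |z + 5|·|z^2 - 7z + 35|.
Assume first that |z + 5| < 1, so |z| < 6. Then |z^2 - 7z + 35| ≤ 6^2 + 7·6 + 35 = 113.
Hence |(z^3 - 2z^2 + 1) + 174| ≤ 113|z + 5| < ε provided |z + 5| < ε/113.
Take δ = min(1, ε/113). Then 0 < |z + 5| < δ gives both |z + 5| < 1 and |z + 5| < ε/113, so |(z^3 - 2z^2 + 1) + 174| < ε.

δ = min(1, ε/113)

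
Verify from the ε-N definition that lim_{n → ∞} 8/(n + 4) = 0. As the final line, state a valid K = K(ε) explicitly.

Fix ε > 0. For n ≥ 1, |8/(n + 4) − 0| = 8/(n + 4) ≤ 8/n.
We need 8/n < ε, i.e. n > 8/ε.
Take K = 8/ε. If n > K then |8/(n + 4)| ≤ 8/n < ε.

K = 8/ε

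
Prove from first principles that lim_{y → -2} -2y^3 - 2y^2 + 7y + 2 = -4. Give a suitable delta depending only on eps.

delta = min(1, eps/27)

Let eps > 0. We want delta > 0 such that 0 < |y + 2| < delta implies |(-2y^3 - 2y^2 + 7y + 2) + 4| < eps.
(-2y^3 - 2y^2 + 7y + 2) + 4 = -2y^3 - 2y^2 + 7y + 6 = (y + 2)(-2y^2 + 2y + 3).
So |(-2y^3 - 2y^2 + 7y + 2) + 4| = |y + 2|·|-2y^2 + 2y + 3|.
Require delta ≤ 1. Then |y + 2| < 1 gives |y| < 3, and by the triangle inequality |-2y^2 + 2y + 3| ≤ 2·3^2 + 2·3 + 3 = 27.
Hence |(-2y^3 - 2y^2 + 7y + 2) + 4| ≤ 27|y + 2| < eps provided |y + 2| < eps/27.
Choosing delta = min(1, eps/27) ensures both conditions, hence |(-2y^3 - 2y^2 + 7y + 2) + 4| < eps.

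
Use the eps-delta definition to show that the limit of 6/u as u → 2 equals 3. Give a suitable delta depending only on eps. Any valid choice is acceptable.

delta = min(1, (1/3)eps)

Let eps > 0 be given. We seek delta > 0 such that 0 < |u − 2| < delta implies |6/u − 3| < eps.
|6/u − 3| = 6·|2 − u|/(2·|u|) = 6|u − 2|/(2|u|).
Restrict delta ≤ 1. Then |u − 2| < 1 gives |u| > 1, so 2|u| > 2.
Then |6/u − 3| < 6|u − 2|/2, which is < eps when |u − 2| < (1/3)eps.
Take delta = min(1, (1/3)eps). Then 0 < |u − 2| < delta gives both |u − 2| < 1 and |u − 2| < (1/3)eps, so |6/u − 3| < eps.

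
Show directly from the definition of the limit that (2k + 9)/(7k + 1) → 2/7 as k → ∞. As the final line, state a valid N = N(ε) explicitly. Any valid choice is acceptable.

Let ε > 0. For k ≥ 1, |(2k + 9)/(7k + 1) − (2/7)| = |61|/(7(7k + 1)) = 61/(7(7k + 1)).
Since 7k + 1 ≥ 7k for k ≥ 1, this is ≤ 61/(7·7k) = (61/49)/k.
So |(2k + 9)/(7k + 1) − (2/7)| < ε whenever k > (61/49)/ε.
Take N = (61/49)/ε. If k > N then |(2k + 9)/(7k + 1) − (2/7)| ≤ (61/49)/k < ε.

N = (61/49)/ε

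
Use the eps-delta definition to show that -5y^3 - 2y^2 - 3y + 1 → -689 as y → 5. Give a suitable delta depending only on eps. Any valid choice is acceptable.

Let eps > 0. We want delta > 0 such that 0 < |y − 5| < delta implies |(-5y^3 - 2y^2 - 3y + 1) + 689| < eps.
(-5y^3 - 2y^2 - 3y + 1) + 689 = -5y^3 - 2y^2 - 3y + 690 = (y − 5)(-5y^2 - 27y - 138).
So |(-5y^3 - 2y^2 - 3y + 1) + 689| = |y − 5|·|-5y^2 - 27y - 138|.
Require delta ≤ 1. Then |y − 5| < 1 gives |y| < 6, and by the triangle inequality |-5y^2 - 27y - 138| ≤ 5·6^2 + 27·6 + 138 = 480.
Hence |(-5y^3 - 2y^2 - 3y + 1) + 689| ≤ 480|y − 5| < eps provided |y − 5| < eps/480.
Take delta = min(1, eps/480). Then 0 < |y − 5| < delta gives both |y − 5| < 1 and |y − 5| < eps/480, so |(-5y^3 - 2y^2 - 3y + 1) + 689| < eps.

delta = min(1, eps/480)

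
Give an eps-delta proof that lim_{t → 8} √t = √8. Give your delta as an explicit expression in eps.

delta = min(8, √8·eps)

Let eps > 0. We want delta > 0 such that 0 < |t − 8| < delta implies |√t − √8| < eps.
Rationalise: √t − √8 = (t − 8)/(√t + √8), so |√t − √8| = |t − 8|/(√t + √8).
Restrict delta ≤ 8 so that |t − 8| < 8 forces t > 0, and then √t + √8 > √8.
Hence |√t − √8| < |t − 8|/√8, which is < eps once |t − 8| < √8·eps.
Take delta = min(8, √8·eps). If 0 < |t − 8| < delta then t > 0 and |√t − √8| < |t − 8|/√8 < eps.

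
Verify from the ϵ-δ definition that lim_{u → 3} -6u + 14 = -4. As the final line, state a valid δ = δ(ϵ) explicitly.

Let ϵ > 0 be given. We need δ > 0 so that 0 < |u − 3| < δ implies |(-6u + 14) + 4| < ϵ.
|(-6u + 14) + 4| = |-6u + 18| = 6|u − 3|.
Thus it suffices that |u − 3| < ϵ/6.
Choosing δ = ϵ/6 gives |(-6u + 14) + 4| = 6|u − 3| < ϵ whenever |u − 3| < δ.

δ = ϵ/6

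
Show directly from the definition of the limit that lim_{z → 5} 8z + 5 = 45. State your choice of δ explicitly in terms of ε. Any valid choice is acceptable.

Fix ε > 0. We need δ > 0 so that 0 < |z − 5| < δ implies |(8z + 5) − 45| < ε.
Since (8z + 5) − 45 = 8(z − 5), we have |(8z + 5) − 45| = 8|z − 5|.
So 8|z − 5| < ε exactly when |z − 5| < ε/8.
Take δ = ε/8. If 0 < |z − 5| < δ then |(8z + 5) − 45| = 8|z − 5| < 8·(ε/8) = ε.

δ = ε/8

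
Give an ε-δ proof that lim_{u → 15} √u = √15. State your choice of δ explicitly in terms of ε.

Fix ε > 0. We want δ > 0 such that 0 < |u − 15| < δ implies |√u − √15| < ε.
Rationalise: √u − √15 = (u − 15)/(√u + √15), so |√u − √15| = |u − 15|/(√u + √15).
Restrict δ ≤ 15 so that |u − 15| < 15 forces u > 0, and then √u + √15 > √15.
Hence |√u − √15| < |u − 15|/√15, which is < ε once |u − 15| < √15·ε.
Take δ = min(15, √15·ε). If 0 < |u − 15| < δ then u > 0 and |√u − √15| < |u − 15|/√15 < ε.

δ = min(15, √15·ε)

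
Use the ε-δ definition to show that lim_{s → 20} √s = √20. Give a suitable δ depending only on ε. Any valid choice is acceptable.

Fix ε > 0. We want δ > 0 such that 0 < |s − 20| < δ implies |√s − √20| < ε.
Multiplying by the conjugate, |√s − √20| = |s − 20|/(√s + √20).
Restrict δ ≤ 20 so that |s − 20| < 20 forces s > 0, and then √s + √20 > √20.
Hence |√s − √20| < |s − 20|/√20, which is < ε once |s − 20| < √20·ε.
Take δ = min(20, √20·ε). If 0 < |s − 20| < δ then s > 0 and |√s − √20| < |s − 20|/√20 < ε.

δ = min(20, √20·ε)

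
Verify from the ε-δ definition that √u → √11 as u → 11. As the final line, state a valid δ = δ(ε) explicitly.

Let ε > 0 be given. We want δ > 0 such that 0 < |u − 11| < δ implies |√u − √11| < ε.
Multiplying by the conjugate, |√u − √11| = |u − 11|/(√u + √11).
Restrict δ ≤ 11 so that |u − 11| < 11 forces u > 0, and then √u + √11 > √11.
Hence |√u − √11| < |u − 11|/√11, which is < ε once |u − 11| < √11·ε.
Take δ = min(11, √11·ε). If 0 < |u − 11| < δ then u > 0 and |√u − √11| < |u − 11|/√11 < ε.

δ = min(11, √11·ε)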